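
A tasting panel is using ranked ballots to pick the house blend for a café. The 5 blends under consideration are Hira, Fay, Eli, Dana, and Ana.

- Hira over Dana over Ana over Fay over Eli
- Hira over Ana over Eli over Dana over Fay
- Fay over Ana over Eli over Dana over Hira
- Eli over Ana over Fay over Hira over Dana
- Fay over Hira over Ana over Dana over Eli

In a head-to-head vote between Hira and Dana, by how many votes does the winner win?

Ballots ranking Hira above Dana: 4.
Ballots ranking Dana above Hira: 1.
Hira wins 4–1, a margin of 3.

3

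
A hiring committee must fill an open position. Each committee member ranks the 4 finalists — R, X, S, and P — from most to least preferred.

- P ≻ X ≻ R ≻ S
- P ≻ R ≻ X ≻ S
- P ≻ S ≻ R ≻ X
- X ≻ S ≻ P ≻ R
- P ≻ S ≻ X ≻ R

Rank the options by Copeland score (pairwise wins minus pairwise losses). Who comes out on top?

P

Pairwise results:
  R vs X: X wins 3–2.
  R vs S: S wins 3–2.
  R vs P: P wins 5–0.
  X vs S: X wins 3–2.
  X vs P: P wins 4–1.
  S vs P: P wins 4–1.
Copeland scores (wins − losses):
  R: 0 − 3 = -3
  X: 2 − 1 = 1
  S: 1 − 2 = -1
  P: 3 − 0 = 3
P has the best Copeland score.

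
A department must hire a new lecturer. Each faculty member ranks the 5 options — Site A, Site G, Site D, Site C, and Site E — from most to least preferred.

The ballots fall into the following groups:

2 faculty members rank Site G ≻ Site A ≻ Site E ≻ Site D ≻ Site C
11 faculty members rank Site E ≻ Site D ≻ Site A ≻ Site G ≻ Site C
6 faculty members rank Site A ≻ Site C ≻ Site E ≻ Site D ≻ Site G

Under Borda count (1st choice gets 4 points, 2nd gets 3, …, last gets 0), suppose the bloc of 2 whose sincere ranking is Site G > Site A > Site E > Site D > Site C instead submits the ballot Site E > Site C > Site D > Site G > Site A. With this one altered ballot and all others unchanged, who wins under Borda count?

Site E

Borda totals with the altered ballot: Site A 46, Site G 13, Site D 43, Site C 24, Site E 64.
The winner is unchanged: still Site E.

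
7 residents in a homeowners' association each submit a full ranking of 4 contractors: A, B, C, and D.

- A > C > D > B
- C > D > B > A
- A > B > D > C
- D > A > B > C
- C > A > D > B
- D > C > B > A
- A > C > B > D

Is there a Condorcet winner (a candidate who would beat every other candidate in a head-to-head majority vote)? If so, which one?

Head-to-head results (7 voters total):
A vs B: A wins 5–2.
A vs C: A wins 4–3.
A vs D: A wins 4–3.
B vs C: C wins 5–2.
B vs D: D wins 5–2.
C vs D: C wins 4–3.
A beats each rival — B (5–2), C (4–3), D (4–3) — so A is the Condorcet winner.

A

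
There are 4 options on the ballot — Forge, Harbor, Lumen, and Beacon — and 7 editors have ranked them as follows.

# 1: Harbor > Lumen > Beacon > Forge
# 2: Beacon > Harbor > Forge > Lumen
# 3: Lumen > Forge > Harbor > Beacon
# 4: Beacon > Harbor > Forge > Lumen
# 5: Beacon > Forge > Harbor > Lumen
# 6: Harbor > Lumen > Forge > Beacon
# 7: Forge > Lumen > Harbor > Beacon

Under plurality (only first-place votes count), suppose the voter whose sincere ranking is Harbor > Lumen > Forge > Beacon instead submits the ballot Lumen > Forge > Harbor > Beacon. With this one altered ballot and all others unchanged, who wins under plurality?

First-place totals with the altered ballot: Forge 1, Harbor 1, Lumen 2, Beacon 3.
The winner is unchanged: still Beacon.

Beacon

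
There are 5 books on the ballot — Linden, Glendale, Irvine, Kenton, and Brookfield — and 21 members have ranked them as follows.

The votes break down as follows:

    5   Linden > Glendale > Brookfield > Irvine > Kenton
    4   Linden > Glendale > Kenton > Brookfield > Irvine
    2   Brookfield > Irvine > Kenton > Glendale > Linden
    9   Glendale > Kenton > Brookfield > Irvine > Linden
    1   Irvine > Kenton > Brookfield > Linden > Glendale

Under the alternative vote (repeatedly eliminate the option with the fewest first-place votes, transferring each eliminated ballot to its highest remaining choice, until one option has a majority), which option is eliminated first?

Round 1: Linden 9, Glendale 9, Brookfield 2, Irvine 1, Kenton 0. Kenton has the fewest and is eliminated.
Round 2: Linden 9, Glendale 9, Brookfield 2, Irvine 1. Irvine has the fewest and is eliminated.
Round 3: Linden 9, Glendale 9, Brookfield 3. Brookfield has the fewest and is eliminated.
Round 4: Glendale 11, Linden 10. Glendale has a majority.

Kenton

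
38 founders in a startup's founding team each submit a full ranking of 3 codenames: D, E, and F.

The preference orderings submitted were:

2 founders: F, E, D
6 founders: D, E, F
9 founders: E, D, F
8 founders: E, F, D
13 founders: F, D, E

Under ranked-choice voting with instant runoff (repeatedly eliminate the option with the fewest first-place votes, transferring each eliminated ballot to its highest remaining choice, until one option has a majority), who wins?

E

Round 1: E 17, F 15, D 6. D has the fewest and is eliminated.
Round 2: E 23, F 15. E has a majority.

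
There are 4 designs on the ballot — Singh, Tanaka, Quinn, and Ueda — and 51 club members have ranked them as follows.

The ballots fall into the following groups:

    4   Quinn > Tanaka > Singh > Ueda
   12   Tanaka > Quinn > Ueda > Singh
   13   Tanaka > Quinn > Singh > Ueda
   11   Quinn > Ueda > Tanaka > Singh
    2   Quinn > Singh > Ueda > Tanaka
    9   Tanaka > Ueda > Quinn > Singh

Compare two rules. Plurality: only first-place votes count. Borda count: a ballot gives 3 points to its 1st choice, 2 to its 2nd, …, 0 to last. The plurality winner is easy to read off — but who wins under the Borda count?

Plurality first-place counts: Singh 0, Tanaka 34, Quinn 17, Ueda 0 → Tanaka.
Borda totals: Singh 21, Tanaka 121, Quinn 110, Ueda 54 → Tanaka.

Tanaka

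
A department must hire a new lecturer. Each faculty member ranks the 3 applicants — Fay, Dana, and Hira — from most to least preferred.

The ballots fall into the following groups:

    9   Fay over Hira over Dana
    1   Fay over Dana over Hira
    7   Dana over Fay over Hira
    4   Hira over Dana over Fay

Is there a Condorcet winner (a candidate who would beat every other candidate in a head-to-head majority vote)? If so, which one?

None — there is no Condorcet winner

Head-to-head results (21 voters total):
Fay vs Dana: Dana wins 11–10.
Fay vs Hira: Fay wins 17–4.
Dana vs Hira: Hira wins 13–8.
No candidate beats all others: Fay beats Hira beats Dana beats Fay, a majority cycle.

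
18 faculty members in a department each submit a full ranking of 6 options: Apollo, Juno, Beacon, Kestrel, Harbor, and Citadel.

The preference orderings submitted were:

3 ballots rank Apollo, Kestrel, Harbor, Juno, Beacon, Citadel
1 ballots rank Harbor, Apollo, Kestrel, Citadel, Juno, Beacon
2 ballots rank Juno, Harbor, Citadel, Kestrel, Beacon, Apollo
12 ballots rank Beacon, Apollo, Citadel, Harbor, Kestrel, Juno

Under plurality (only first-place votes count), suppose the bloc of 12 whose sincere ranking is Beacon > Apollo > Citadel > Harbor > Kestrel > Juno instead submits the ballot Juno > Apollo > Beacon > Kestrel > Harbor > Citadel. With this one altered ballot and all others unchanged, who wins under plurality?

Juno

First-place totals with the altered ballot: Apollo 3, Juno 14, Beacon 0, Kestrel 0, Harbor 1, Citadel 0.
The switch changes the winner from Beacon to Juno.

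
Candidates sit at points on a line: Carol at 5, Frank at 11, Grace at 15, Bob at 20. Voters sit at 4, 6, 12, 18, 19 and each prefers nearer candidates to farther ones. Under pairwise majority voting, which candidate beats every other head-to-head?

Frank

With single-peaked preferences on a line, the Condorcet winner is the candidate closest to the median voter.
The median voter (position 12) is closest to Frank at 11.
Check: Frank vs Grace — voters closer to Frank: 3 of 5.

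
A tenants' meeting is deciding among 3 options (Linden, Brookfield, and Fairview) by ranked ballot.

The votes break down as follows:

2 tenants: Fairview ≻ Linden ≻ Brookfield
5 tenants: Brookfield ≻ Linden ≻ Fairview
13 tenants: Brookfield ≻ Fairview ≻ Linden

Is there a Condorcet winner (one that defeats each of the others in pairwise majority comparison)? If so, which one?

Head-to-head results (20 voters total):
Linden vs Brookfield: Brookfield wins 18–2.
Linden vs Fairview: Fairview wins 15–5.
Brookfield vs Fairview: Brookfield wins 18–2.
Brookfield beats each rival — Linden (18–2), Fairview (18–2) — so Brookfield is the Condorcet winner.

Brookfield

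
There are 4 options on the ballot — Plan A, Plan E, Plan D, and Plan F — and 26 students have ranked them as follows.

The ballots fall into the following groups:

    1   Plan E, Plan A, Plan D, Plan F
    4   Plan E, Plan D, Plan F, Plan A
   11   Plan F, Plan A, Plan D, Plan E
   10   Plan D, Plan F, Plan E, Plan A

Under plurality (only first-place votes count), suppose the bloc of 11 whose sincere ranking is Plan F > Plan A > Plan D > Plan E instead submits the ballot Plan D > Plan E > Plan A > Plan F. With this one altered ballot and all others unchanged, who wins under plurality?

Plan D

First-place totals with the altered ballot: Plan A 0, Plan E 5, Plan D 21, Plan F 0.
The switch changes the winner from Plan F to Plan D.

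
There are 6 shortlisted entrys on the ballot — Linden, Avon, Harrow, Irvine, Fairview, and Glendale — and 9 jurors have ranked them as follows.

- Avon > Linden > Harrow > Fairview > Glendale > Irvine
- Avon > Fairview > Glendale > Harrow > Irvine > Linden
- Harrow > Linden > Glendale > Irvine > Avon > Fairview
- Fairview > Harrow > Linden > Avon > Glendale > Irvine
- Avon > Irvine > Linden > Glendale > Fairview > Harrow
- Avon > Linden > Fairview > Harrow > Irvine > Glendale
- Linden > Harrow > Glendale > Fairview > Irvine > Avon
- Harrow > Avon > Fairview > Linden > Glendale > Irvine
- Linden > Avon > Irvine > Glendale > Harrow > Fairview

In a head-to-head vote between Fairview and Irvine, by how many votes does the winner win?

3

Ballots ranking Fairview above Irvine: 6.
Ballots ranking Irvine above Fairview: 3.
Fairview wins 6–3, a margin of 3.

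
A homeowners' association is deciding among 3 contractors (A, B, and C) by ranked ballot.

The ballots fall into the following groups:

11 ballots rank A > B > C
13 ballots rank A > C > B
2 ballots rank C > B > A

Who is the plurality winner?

First-place vote totals:
  A: 24
  B: 0
  C: 2
A has the most first-place votes.

A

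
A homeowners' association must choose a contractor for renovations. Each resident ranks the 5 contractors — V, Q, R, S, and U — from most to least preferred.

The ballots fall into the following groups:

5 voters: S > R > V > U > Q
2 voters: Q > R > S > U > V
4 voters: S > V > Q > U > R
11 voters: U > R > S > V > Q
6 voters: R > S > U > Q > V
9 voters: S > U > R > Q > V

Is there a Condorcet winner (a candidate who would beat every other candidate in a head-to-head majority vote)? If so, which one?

None — there is no Condorcet winner

Head-to-head results (37 voters total):
V vs Q: V wins 20–17.
V vs R: R wins 33–4.
V vs S: S wins 37–0.
V vs U: U wins 28–9.
Q vs R: R wins 31–6.
Q vs S: S wins 35–2.
Q vs U: U wins 31–6.
R vs S: R wins 19–18.
R vs U: U wins 24–13.
S vs U: S wins 26–11.
No candidate beats all others: R beats S beats U beats R, a majority cycle.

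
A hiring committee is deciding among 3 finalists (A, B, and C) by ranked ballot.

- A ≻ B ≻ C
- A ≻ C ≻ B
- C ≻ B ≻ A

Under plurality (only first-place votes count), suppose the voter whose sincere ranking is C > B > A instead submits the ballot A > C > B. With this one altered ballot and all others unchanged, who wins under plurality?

First-place totals with the altered ballot: A 3, B 0, C 0.
The winner is unchanged: still A.

A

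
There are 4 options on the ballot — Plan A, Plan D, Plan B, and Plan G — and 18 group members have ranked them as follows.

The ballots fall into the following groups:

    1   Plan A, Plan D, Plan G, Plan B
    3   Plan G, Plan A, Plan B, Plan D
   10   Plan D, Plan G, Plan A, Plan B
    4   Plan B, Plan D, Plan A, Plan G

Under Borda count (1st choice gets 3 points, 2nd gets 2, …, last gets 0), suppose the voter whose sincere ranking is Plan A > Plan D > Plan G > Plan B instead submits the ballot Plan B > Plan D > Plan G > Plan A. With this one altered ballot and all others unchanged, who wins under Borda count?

Borda totals with the altered ballot: Plan A 20, Plan D 40, Plan B 18, Plan G 30.
The winner is unchanged: still Plan D.

Plan D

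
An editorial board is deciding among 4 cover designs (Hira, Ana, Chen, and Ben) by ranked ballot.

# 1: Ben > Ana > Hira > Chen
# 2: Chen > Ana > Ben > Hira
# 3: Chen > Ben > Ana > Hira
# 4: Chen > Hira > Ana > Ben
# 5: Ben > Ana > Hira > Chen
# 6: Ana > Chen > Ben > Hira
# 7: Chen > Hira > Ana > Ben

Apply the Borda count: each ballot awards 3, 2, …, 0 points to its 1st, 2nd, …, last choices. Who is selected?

Chen

Borda scores:
  Hira: 1 + 0 + 0 + 2 + 1 + 0 + 2 = 6
  Ana: 2 + 2 + 1 + 1 + 2 + 3 + 1 = 12
  Chen: 0 + 3 + 3 + 3 + 0 + 2 + 3 = 14
  Ben: 3 + 1 + 2 + 0 + 3 + 1 + 0 = 10
Chen has the highest total.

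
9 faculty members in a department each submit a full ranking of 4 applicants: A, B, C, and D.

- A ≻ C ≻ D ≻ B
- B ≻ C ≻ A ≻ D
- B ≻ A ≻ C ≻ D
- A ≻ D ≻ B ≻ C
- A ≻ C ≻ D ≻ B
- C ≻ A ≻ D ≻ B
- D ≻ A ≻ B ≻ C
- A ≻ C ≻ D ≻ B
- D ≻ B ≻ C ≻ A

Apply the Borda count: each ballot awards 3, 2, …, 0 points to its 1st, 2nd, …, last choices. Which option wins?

Borda scores:
  A: 3 + 1 + 2 + 3 + 3 + 2 + 2 + 3 + 0 = 19
  B: 0 + 3 + 3 + 1 + 0 + 0 + 1 + 0 + 2 = 10
  C: 2 + 2 + 1 + 0 + 2 + 3 + 0 + 2 + 1 = 13
  D: 1 + 0 + 0 + 2 + 1 + 1 + 3 + 1 + 3 = 12
A has the highest total.

A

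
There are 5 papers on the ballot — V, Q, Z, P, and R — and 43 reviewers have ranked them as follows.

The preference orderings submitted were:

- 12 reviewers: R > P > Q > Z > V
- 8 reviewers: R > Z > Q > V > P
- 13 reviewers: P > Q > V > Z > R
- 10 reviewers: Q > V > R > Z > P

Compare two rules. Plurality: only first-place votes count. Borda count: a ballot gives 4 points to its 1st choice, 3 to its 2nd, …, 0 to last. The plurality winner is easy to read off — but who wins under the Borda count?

Plurality first-place counts: V 0, Q 10, Z 0, P 13, R 20 → R.
Borda totals: V 64, Q 119, Z 59, P 88, R 100 → Q.

Q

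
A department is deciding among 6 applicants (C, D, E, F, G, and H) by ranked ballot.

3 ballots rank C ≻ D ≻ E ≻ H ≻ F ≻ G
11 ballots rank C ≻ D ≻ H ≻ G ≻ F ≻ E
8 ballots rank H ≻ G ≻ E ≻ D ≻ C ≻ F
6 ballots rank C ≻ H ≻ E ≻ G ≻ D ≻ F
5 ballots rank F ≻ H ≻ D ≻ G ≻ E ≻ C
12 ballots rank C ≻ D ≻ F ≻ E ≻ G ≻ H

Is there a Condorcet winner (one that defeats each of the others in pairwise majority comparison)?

Yes

Head-to-head results (45 voters total):
C vs D: C wins 32–13.
C vs E: C wins 32–13.
C vs F: C wins 40–5.
C vs G: C wins 32–13.
C vs H: C wins 32–13.
D vs E: D wins 31–14.
D vs F: D wins 40–5.
D vs G: D wins 31–14.
D vs H: D wins 26–19.
E vs F: F wins 28–17.
E vs G: G wins 24–21.
E vs H: H wins 30–15.
F vs G: G wins 25–20.
F vs H: H wins 28–17.
G vs H: H wins 33–12.
C beats each rival — D (32–13), E (32–13), F (40–5), G (32–13), H (32–13) — so C is the Condorcet winner.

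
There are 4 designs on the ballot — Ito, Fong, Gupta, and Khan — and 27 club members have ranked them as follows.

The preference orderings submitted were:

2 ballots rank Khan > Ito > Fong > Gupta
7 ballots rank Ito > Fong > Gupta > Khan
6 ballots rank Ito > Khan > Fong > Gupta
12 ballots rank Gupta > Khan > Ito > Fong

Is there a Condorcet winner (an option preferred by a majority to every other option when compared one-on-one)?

Head-to-head results (27 voters total):
Ito vs Fong: Ito wins 27–0.
Ito vs Gupta: Ito wins 15–12.
Ito vs Khan: Khan wins 14–13.
Fong vs Gupta: Fong wins 15–12.
Fong vs Khan: Khan wins 20–7.
Gupta vs Khan: Gupta wins 19–8.
No candidate beats all others: Ito beats Gupta beats Khan beats Ito, a majority cycle.

No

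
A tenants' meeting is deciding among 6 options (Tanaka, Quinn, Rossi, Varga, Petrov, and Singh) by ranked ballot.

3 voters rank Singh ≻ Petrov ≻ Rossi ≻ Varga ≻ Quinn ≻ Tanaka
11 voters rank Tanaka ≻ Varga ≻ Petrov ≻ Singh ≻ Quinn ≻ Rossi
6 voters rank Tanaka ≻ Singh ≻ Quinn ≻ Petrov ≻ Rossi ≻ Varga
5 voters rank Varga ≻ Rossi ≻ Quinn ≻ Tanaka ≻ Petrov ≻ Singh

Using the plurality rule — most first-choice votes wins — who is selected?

Tanaka

First-place vote totals:
  Tanaka: 17
  Quinn: 0
  Rossi: 0
  Varga: 5
  Petrov: 0
  Singh: 3
Tanaka has the most first-place votes.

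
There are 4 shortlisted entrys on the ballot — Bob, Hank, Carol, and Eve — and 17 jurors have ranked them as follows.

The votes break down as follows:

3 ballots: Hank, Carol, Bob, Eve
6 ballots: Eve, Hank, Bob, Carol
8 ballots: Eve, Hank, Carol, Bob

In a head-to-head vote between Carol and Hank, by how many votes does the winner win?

Ballots ranking Carol above Hank: 0.
Ballots ranking Hank above Carol: 3+6+8 = 17.
Hank wins 17–0, a margin of 17.

17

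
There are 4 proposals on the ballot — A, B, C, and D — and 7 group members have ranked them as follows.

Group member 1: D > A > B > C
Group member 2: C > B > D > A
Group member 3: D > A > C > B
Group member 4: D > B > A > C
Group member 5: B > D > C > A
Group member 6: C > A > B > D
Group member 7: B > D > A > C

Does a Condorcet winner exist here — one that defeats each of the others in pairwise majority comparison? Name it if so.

Head-to-head results (7 voters total):
A vs B: B wins 4–3.
A vs C: A wins 4–3.
A vs D: D wins 6–1.
B vs C: B wins 4–3.
B vs D: B wins 4–3.
C vs D: D wins 5–2.
B beats each rival — A (4–3), C (4–3), D (4–3) — so B is the Condorcet winner.

B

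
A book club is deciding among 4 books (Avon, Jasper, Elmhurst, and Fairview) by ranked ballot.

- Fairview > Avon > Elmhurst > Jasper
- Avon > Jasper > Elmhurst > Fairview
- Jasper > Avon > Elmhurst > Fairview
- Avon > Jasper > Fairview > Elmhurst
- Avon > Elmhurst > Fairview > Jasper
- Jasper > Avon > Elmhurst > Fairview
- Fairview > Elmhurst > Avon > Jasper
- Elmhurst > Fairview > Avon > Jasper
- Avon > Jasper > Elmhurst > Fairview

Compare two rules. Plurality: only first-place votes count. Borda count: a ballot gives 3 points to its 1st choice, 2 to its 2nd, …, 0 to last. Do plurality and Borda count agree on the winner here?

Yes

Plurality first-place counts: Avon 4, Jasper 2, Elmhurst 1, Fairview 2 → Avon.
Borda totals: Avon 20, Jasper 12, Elmhurst 12, Fairview 10 → Avon.
The two rules agree on Avon.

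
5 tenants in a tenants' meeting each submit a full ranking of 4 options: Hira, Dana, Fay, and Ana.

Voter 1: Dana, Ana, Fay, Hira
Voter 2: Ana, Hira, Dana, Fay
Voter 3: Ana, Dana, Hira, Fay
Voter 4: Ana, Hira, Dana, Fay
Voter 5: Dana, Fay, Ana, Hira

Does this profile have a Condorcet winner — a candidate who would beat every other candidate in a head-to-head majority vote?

Head-to-head results (5 voters total):
Hira vs Dana: Dana wins 3–2.
Hira vs Fay: Hira wins 3–2.
Hira vs Ana: Ana wins 5–0.
Dana vs Fay: Dana wins 5–0.
Dana vs Ana: Ana wins 3–2.
Fay vs Ana: Ana wins 4–1.
Ana beats each rival — Hira (5–0), Dana (3–2), Fay (4–1) — so Ana is the Condorcet winner.

Yes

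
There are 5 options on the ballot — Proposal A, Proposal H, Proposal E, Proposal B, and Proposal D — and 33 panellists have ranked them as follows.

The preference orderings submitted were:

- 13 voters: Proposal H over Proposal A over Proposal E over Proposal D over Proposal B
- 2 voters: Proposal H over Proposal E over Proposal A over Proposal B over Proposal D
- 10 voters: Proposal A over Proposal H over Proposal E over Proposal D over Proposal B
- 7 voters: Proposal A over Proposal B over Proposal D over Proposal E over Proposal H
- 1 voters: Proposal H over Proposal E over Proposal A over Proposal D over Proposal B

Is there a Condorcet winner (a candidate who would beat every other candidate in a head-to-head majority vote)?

Head-to-head results (33 voters total):
Proposal A vs Proposal H: Proposal A wins 17–16.
Proposal A vs Proposal E: Proposal A wins 30–3.
Proposal A vs Proposal B: Proposal A wins 33–0.
Proposal A vs Proposal D: Proposal A wins 33–0.
Proposal H vs Proposal E: Proposal H wins 26–7.
Proposal H vs Proposal B: Proposal H wins 26–7.
Proposal H vs Proposal D: Proposal H wins 26–7.
Proposal E vs Proposal B: Proposal E wins 26–7.
Proposal E vs Proposal D: Proposal E wins 26–7.
Proposal B vs Proposal D: Proposal D wins 24–9.
Proposal A beats each rival — Proposal H (17–16), Proposal E (30–3), Proposal B (33–0), Proposal D (33–0) — so Proposal A is the Condorcet winner.

Yes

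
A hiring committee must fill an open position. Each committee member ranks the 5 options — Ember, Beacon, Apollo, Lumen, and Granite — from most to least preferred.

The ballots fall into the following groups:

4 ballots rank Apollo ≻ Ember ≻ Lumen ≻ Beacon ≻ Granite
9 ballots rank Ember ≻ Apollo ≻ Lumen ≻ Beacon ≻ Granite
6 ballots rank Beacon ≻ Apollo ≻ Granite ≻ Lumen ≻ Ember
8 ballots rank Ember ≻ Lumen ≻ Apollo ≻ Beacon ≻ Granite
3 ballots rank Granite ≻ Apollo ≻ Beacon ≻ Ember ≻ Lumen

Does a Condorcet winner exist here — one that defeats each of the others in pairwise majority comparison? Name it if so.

Head-to-head results (30 voters total):
Ember vs Beacon: Ember wins 21–9.
Ember vs Apollo: Ember wins 17–13.
Ember vs Lumen: Ember wins 24–6.
Ember vs Granite: Ember wins 21–9.
Beacon vs Apollo: Apollo wins 24–6.
Beacon vs Lumen: Lumen wins 21–9.
Beacon vs Granite: Beacon wins 27–3.
Apollo vs Lumen: Apollo wins 22–8.
Apollo vs Granite: Apollo wins 27–3.
Lumen vs Granite: Lumen wins 21–9.
Ember beats each rival — Beacon (21–9), Apollo (17–13), Lumen (24–6), Granite (21–9) — so Ember is the Condorcet winner.

Ember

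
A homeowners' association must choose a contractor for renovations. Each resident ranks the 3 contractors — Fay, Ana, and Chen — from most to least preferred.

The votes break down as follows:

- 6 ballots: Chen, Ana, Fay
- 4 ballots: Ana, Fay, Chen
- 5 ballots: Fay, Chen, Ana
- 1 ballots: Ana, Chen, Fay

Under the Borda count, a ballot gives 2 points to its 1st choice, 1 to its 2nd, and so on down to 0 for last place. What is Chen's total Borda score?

Borda scores:
  Fay: 6·0 + 4·1 + 5·2 + 0 = 14
  Ana: 6·1 + 4·2 + 5·0 + 2 = 16
  Chen: 6·2 + 4·0 + 5·1 + 1 = 18

18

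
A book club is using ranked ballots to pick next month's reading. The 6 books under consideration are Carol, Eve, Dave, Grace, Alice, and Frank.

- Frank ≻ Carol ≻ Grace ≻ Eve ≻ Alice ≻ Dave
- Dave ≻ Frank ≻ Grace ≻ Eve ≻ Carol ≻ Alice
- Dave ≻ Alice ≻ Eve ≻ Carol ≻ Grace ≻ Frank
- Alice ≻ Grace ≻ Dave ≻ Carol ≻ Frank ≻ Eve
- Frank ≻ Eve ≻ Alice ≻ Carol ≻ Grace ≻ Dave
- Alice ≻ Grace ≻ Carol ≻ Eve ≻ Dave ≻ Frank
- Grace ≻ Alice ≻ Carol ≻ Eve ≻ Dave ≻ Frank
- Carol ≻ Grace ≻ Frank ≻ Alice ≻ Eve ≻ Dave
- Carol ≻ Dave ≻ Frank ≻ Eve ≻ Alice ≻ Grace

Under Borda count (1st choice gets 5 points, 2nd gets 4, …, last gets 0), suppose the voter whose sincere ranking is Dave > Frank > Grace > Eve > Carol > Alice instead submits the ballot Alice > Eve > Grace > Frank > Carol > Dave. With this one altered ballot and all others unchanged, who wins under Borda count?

Alice

Borda totals with the altered ballot: Carol 27, Eve 20, Dave 14, Grace 25, Alice 30, Frank 19.
The switch changes the winner from Carol to Alice.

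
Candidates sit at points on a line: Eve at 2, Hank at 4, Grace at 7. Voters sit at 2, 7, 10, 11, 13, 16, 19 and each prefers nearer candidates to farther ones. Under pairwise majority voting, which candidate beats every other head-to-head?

Grace

With single-peaked preferences on a line, the Condorcet winner is the candidate closest to the median voter.
The median voter (position 11) is closest to Grace at 7.
Check: Grace vs Hank — voters closer to Grace: 6 of 7.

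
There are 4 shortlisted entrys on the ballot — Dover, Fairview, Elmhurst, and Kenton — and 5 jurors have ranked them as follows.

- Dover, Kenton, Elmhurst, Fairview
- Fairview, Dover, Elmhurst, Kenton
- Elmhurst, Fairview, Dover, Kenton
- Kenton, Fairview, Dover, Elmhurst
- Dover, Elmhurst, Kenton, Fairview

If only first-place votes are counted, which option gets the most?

First-place vote totals:
  Dover: 2
  Fairview: 1
  Elmhurst: 1
  Kenton: 1
Dover has the most first-place votes.

Dover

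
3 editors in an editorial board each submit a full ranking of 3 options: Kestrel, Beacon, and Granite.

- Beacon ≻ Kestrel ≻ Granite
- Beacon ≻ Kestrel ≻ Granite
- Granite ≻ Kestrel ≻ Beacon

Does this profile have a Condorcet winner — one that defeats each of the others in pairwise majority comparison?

Yes

Head-to-head results (3 voters total):
Kestrel vs Beacon: Beacon wins 2–1.
Kestrel vs Granite: Kestrel wins 2–1.
Beacon vs Granite: Beacon wins 2–1.
Beacon beats each rival — Kestrel (2–1), Granite (2–1) — so Beacon is the Condorcet winner.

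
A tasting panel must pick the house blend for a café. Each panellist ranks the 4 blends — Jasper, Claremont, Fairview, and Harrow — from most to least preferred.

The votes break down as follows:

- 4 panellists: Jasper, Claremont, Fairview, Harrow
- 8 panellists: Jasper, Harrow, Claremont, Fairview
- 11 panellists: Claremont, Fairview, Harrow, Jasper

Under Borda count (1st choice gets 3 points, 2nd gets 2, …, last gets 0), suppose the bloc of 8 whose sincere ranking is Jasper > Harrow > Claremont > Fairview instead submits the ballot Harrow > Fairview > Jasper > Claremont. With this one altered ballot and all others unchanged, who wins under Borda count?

Fairview

Borda totals with the altered ballot: Jasper 20, Claremont 41, Fairview 42, Harrow 35.
The switch changes the winner from Claremont to Fairview.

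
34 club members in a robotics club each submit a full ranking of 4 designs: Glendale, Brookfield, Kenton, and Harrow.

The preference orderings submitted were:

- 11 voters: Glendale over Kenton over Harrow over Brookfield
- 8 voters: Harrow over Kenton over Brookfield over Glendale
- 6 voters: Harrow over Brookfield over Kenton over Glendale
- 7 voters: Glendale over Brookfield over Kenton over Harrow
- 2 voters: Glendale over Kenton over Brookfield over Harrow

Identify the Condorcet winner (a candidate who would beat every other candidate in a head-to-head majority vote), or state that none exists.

Glendale

Head-to-head results (34 voters total):
Glendale vs Brookfield: Glendale wins 20–14.
Glendale vs Kenton: Glendale wins 20–14.
Glendale vs Harrow: Glendale wins 20–14.
Brookfield vs Kenton: Kenton wins 21–13.
Brookfield vs Harrow: Harrow wins 25–9.
Kenton vs Harrow: Kenton wins 20–14.
Glendale beats each rival — Brookfield (20–14), Kenton (20–14), Harrow (20–14) — so Glendale is the Condorcet winner.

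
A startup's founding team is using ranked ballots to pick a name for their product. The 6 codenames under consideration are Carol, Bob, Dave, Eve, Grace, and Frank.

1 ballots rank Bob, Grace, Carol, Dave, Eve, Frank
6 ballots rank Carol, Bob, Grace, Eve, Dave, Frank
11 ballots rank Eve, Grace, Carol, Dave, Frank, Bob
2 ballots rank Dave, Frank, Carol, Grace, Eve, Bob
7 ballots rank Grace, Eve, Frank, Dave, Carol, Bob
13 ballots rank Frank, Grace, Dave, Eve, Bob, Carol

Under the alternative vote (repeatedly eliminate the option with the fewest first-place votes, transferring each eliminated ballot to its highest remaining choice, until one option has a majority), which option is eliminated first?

Round 1: Frank 13, Eve 11, Grace 7, Carol 6, Dave 2, Bob 1. Bob has the fewest and is eliminated.
Round 2: Frank 13, Eve 11, Grace 8, Carol 6, Dave 2. Dave has the fewest and is eliminated.
Round 3: Frank 15, Eve 11, Grace 8, Carol 6. Carol has the fewest and is eliminated.
Round 4: Frank 15, Grace 14, Eve 11. Eve has the fewest and is eliminated.
Round 5: Grace 25, Frank 15. Grace has a majority.

Bob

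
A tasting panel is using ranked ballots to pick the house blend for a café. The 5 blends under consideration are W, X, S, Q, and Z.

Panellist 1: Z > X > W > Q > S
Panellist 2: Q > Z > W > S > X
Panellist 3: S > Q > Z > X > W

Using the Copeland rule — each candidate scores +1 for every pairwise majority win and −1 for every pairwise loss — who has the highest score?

Q

Pairwise results:
  W vs X: X wins 2–1.
  W vs S: W wins 2–1.
  W vs Q: Q wins 2–1.
  W vs Z: Z wins 3–0.
  X vs S: S wins 2–1.
  X vs Q: Q wins 2–1.
  X vs Z: Z wins 3–0.
  S vs Q: Q wins 2–1.
  S vs Z: Z wins 2–1.
  Q vs Z: Q wins 2–1.
Copeland scores (wins − losses):
  W: 1 − 3 = -2
  X: 1 − 3 = -2
  S: 1 − 3 = -2
  Q: 4 − 0 = 4
  Z: 3 − 1 = 2
Q has the best Copeland score.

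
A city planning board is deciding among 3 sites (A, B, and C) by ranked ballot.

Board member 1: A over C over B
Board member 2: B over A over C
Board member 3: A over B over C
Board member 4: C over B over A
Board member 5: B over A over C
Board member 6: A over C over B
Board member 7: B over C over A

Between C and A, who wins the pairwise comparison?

Ballots ranking C above A: 2.
Ballots ranking A above C: 5.
A wins the head-to-head, 5–2.

A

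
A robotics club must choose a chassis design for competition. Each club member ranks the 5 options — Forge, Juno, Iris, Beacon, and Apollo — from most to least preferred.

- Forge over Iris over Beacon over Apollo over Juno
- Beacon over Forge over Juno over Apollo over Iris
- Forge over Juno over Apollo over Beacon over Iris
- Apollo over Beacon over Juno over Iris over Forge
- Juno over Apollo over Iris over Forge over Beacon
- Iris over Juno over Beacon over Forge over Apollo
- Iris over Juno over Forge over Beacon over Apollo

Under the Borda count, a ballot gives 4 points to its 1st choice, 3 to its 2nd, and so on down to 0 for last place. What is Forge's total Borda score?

Borda scores:
  Forge: 4 + 3 + 4 + 0 + 1 + 1 + 2 = 15
  Juno: 0 + 2 + 3 + 2 + 4 + 3 + 3 = 17
  Iris: 3 + 0 + 0 + 1 + 2 + 4 + 4 = 14
  Beacon: 2 + 4 + 1 + 3 + 0 + 2 + 1 = 13
  Apollo: 1 + 1 + 2 + 4 + 3 + 0 + 0 = 11

15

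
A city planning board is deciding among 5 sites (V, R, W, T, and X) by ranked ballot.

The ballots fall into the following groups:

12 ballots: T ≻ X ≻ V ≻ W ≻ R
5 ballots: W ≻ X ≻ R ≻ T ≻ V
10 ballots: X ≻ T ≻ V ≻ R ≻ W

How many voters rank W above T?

Ballots ranking W above T: 5.
Ballots ranking T above W: 12+10 = 22.
So 5 of 27 voters prefer W to T.

5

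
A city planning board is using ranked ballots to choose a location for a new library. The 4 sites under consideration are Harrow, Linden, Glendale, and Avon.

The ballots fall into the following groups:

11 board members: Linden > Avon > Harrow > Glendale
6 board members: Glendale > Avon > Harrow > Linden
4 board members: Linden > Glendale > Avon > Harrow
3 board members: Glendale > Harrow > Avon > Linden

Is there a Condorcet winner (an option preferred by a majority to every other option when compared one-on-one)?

Head-to-head results (24 voters total):
Harrow vs Linden: Linden wins 15–9.
Harrow vs Glendale: Glendale wins 13–11.
Harrow vs Avon: Avon wins 21–3.
Linden vs Glendale: Linden wins 15–9.
Linden vs Avon: Linden wins 15–9.
Glendale vs Avon: Glendale wins 13–11.
Linden beats each rival — Harrow (15–9), Glendale (15–9), Avon (15–9) — so Linden is the Condorcet winner.

Yes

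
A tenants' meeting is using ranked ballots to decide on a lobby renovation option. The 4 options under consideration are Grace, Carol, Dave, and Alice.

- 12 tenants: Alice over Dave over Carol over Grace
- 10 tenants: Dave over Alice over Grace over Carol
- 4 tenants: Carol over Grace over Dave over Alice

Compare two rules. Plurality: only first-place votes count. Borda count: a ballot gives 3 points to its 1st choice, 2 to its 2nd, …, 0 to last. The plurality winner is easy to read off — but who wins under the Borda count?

Plurality first-place counts: Grace 0, Carol 4, Dave 10, Alice 12 → Alice.
Borda totals: Grace 18, Carol 24, Dave 58, Alice 56 → Dave.

Dave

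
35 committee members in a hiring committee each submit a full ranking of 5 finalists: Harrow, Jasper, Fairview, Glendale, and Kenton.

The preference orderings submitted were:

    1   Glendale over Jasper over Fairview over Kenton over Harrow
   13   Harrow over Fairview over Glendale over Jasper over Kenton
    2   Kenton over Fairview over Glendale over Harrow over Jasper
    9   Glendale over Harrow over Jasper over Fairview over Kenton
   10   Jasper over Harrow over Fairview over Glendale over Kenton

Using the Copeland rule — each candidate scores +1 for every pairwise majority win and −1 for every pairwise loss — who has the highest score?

Harrow

Pairwise results:
  Harrow vs Jasper: Harrow wins 24–11.
  Harrow vs Fairview: Harrow wins 32–3.
  Harrow vs Glendale: Harrow wins 23–12.
  Harrow vs Kenton: Harrow wins 32–3.
  Jasper vs Fairview: Jasper wins 20–15.
  Jasper vs Glendale: Glendale wins 25–10.
  Jasper vs Kenton: Jasper wins 33–2.
  Fairview vs Glendale: Fairview wins 25–10.
  Fairview vs Kenton: Fairview wins 33–2.
  Glendale vs Kenton: Glendale wins 33–2.
Copeland scores (wins − losses):
  Harrow: 4 − 0 = 4
  Jasper: 2 − 2 = 0
  Fairview: 2 − 2 = 0
  Glendale: 2 − 2 = 0
  Kenton: 0 − 4 = -4
Harrow has the best Copeland score.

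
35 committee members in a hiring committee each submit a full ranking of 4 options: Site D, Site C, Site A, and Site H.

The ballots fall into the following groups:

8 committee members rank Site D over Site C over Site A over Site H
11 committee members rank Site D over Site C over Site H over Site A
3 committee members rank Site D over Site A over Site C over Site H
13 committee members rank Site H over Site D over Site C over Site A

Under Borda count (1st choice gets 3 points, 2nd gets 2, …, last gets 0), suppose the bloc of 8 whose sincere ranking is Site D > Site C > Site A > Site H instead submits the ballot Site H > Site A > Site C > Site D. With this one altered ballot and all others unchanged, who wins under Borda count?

Borda totals with the altered ballot: Site D 68, Site C 46, Site A 22, Site H 74.
The switch changes the winner from Site D to Site H.

Site H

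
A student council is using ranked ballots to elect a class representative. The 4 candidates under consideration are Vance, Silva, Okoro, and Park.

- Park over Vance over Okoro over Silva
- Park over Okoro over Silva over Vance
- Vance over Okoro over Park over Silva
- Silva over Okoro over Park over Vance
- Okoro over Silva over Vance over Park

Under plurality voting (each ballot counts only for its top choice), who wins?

Park

First-place vote totals:
  Vance: 1
  Silva: 1
  Okoro: 1
  Park: 2
Park has the most first-place votes.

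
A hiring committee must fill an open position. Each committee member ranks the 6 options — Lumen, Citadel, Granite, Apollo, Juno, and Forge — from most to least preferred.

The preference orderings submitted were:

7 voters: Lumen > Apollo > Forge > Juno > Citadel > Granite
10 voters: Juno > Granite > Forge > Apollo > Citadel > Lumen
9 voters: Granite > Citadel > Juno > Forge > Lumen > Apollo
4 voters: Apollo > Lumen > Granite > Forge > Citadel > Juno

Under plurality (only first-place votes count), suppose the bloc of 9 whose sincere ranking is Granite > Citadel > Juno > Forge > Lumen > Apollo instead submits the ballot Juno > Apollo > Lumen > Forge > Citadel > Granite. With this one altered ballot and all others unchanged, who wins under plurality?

Juno

First-place totals with the altered ballot: Lumen 7, Citadel 0, Granite 0, Apollo 4, Juno 19, Forge 0.
The winner is unchanged: still Juno.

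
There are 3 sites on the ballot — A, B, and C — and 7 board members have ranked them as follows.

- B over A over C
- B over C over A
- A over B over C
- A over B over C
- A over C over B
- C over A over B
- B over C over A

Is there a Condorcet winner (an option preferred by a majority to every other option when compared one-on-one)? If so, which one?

Head-to-head results (7 voters total):
A vs B: A wins 4–3.
A vs C: A wins 4–3.
B vs C: B wins 5–2.
A beats each rival — B (4–3), C (4–3) — so A is the Condorcet winner.

A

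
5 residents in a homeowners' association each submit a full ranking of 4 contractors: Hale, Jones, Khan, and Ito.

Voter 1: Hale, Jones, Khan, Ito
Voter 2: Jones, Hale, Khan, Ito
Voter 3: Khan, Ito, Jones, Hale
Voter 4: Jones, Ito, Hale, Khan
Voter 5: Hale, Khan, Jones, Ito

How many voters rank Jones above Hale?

3

Ballots ranking Jones above Hale: 3.
Ballots ranking Hale above Jones: 2.
So 3 of 5 voters prefer Jones to Hale.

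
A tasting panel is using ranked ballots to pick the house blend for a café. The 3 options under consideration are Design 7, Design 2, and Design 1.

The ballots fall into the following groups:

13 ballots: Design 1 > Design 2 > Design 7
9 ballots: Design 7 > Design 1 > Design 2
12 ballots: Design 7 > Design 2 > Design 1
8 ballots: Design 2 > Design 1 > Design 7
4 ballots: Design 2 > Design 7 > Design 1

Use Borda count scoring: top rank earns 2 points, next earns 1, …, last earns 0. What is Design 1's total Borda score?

43

Borda scores:
  Design 7: 13·0 + 9·2 + 12·2 + 8·0 + 4·1 = 46
  Design 2: 13·1 + 9·0 + 12·1 + 8·2 + 4·2 = 49
  Design 1: 13·2 + 9·1 + 12·0 + 8·1 + 4·0 = 43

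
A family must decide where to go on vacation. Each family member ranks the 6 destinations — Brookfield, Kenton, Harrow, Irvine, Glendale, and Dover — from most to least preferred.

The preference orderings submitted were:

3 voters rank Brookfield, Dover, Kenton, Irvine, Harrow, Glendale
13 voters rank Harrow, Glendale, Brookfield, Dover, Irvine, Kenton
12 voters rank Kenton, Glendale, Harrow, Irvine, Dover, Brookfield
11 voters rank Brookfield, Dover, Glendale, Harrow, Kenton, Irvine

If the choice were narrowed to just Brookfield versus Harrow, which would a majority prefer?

Harrow

Ballots ranking Brookfield above Harrow: 3+11 = 14.
Ballots ranking Harrow above Brookfield: 13+12 = 25.
Harrow wins the head-to-head, 25–14.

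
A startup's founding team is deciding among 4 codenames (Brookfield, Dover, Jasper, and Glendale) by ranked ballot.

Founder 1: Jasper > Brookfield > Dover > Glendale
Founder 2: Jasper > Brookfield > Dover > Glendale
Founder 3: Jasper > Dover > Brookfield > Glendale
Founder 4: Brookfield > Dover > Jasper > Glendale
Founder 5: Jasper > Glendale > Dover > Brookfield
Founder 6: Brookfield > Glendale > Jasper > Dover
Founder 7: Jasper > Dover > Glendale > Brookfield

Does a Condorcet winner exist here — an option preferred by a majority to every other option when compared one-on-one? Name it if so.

Jasper

Head-to-head results (7 voters total):
Brookfield vs Dover: Brookfield wins 4–3.
Brookfield vs Jasper: Jasper wins 5–2.
Brookfield vs Glendale: Brookfield wins 5–2.
Dover vs Jasper: Jasper wins 6–1.
Dover vs Glendale: Dover wins 5–2.
Jasper vs Glendale: Jasper wins 6–1.
Jasper beats each rival — Brookfield (5–2), Dover (6–1), Glendale (6–1) — so Jasper is the Condorcet winner.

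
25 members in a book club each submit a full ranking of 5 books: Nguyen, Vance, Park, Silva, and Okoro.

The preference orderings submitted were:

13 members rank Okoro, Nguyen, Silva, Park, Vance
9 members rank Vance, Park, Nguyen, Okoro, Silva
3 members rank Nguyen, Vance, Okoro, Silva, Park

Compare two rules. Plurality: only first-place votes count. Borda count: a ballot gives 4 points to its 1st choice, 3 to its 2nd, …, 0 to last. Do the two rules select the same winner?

Plurality first-place counts: Nguyen 3, Vance 9, Park 0, Silva 0, Okoro 13 → Okoro.
Borda totals: Nguyen 69, Vance 45, Park 40, Silva 29, Okoro 67 → Nguyen.
The two rules disagree: plurality picks Okoro, Borda picks Nguyen.

No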